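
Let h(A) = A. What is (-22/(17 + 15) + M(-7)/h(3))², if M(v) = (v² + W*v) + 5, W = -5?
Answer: 1934881/2304 ≈ 839.79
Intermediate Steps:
M(v) = 5 + v² - 5*v (M(v) = (v² - 5*v) + 5 = 5 + v² - 5*v)
(-22/(17 + 15) + M(-7)/h(3))² = (-22/(17 + 15) + (5 + (-7)² - 5*(-7))/3)² = (-22/32 + (5 + 49 + 35)*(⅓))² = (-22*1/32 + 89*(⅓))² = (-11/16 + 89/3)² = (1391/48)² = 1934881/2304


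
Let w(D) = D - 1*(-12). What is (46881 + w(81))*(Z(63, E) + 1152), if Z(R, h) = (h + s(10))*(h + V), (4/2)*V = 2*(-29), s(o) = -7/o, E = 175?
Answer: 6247495026/5 ≈ 1.2495e+9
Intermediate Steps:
w(D) = 12 + D (w(D) = D + 12 = 12 + D)
V = -29 (V = (2*(-29))/2 = (1/2)*(-58) = -29)
Z(R, h) = (-29 + h)*(-7/10 + h) (Z(R, h) = (h - 7/10)*(h - 29) = (h - 7*1/10)*(-29 + h) = (h - 7/10)*(-29 + h) = (-7/10 + h)*(-29 + h) = (-29 + h)*(-7/10 + h))
(46881 + w(81))*(Z(63, E) + 1152) = (46881 + (12 + 81))*((203/10 + 175**2 - 297/10*175) + 1152) = (46881 + 93)*((203/10 + 30625 - 10395/2) + 1152) = 46974*(127239/5 + 1152) = 46974*(132999/5) = 6247495026/5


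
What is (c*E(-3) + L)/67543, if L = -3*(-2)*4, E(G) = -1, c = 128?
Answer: -104/67543 ≈ -0.0015398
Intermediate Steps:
L = 24 (L = 6*4 = 24)
(c*E(-3) + L)/67543 = (128*(-1) + 24)/67543 = (-128 + 24)*(1/67543) = -104*1/67543 = -104/67543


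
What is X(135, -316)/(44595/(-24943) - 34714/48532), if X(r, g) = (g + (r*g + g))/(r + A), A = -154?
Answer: -26203211950696/28786480499 ≈ -910.26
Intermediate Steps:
X(r, g) = (2*g + g*r)/(-154 + r) (X(r, g) = (g + (r*g + g))/(r - 154) = (g + (g*r + g))/(-154 + r) = (g + (g + g*r))/(-154 + r) = (2*g + g*r)/(-154 + r))
X(135, -316)/(44595/(-24943) - 34714/48532) = (-316*(2 + 135)/(-154 + 135))/(44595/(-24943) - 34714/48532) = (-316*137/(-19))/(44595*(-1/24943) - 34714*1/48532) = (-316*(-1/19)*137)/(-44595/24943 - 17357/24266) = 43292/(19*(-1515077921/605266838)) = (43292/19)*(-605266838/1515077921) = -26203211950696/28786480499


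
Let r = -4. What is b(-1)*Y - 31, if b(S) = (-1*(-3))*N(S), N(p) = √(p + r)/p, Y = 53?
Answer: -31 - 159*I*√5 ≈ -31.0 - 355.53*I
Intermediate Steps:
N(p) = √(-4 + p)/p (N(p) = √(p - 4)/p = √(-4 + p)/p)
b(S) = 3*√(-4 + S)/S (b(S) = (-1*(-3))*(√(-4 + S)/S) = 3*(√(-4 + S)/S) = 3*√(-4 + S)/S)
b(-1)*Y - 31 = (3*√(-4 - 1)/(-1))*53 - 31 = (3*(-1)*√(-5))*53 - 31 = (3*(-1)*(I*√5))*53 - 31 = -3*I*√5*53 - 31 = -159*I*√5 - 31 = -31 - 159*I*√5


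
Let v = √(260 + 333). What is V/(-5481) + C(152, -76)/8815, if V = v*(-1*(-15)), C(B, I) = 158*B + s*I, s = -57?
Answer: 28348/8815 - 5*√593/1827 ≈ 3.1492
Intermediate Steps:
C(B, I) = -57*I + 158*B (C(B, I) = 158*B - 57*I = -57*I + 158*B)
v = √593 ≈ 24.352
V = 15*√593 (V = √593*(-1*(-15)) = √593*15 = 15*√593 ≈ 365.27)
V/(-5481) + C(152, -76)/8815 = (15*√593)/(-5481) + (-57*(-76) + 158*152)/8815 = (15*√593)*(-1/5481) + (4332 + 24016)*(1/8815) = -5*√593/1827 + 28348*(1/8815) = -5*√593/1827 + 28348/8815 = 28348/8815 - 5*√593/1827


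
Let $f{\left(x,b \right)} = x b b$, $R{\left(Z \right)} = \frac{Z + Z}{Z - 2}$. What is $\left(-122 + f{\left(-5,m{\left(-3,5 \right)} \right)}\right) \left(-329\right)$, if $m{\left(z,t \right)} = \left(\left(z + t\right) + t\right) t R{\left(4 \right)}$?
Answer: $32282138$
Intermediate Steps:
$R{\left(Z \right)} = \frac{2 Z}{-2 + Z}$
$m{\left(z,t \right)} = 4 t \left(z + 2 t\right)$ ($m{\left(z,t \right)} = \left(\left(z + t\right) + t\right) t 2 \cdot 4 \frac{1}{-2 + 4} = \left(\left(t + z\right) + t\right) t 2 \cdot 4 \cdot \frac{1}{2} = \left(z + 2 t\right) t 2 \cdot 4 \cdot \frac{1}{2} = t \left(z + 2 t\right) 4 = 4 t \left(z + 2 t\right)$)
$f{\left(x,b \right)} = x b^{2}$ ($f{\left(x,b \right)} = b x b = x b^{2}$)
$\left(-122 + f{\left(-5,m{\left(-3,5 \right)} \right)}\right) \left(-329\right) = \left(-122 - 5 \left(4 \cdot 5 \left(-3 + 2 \cdot 5\right)\right)^{2}\right) \left(-329\right) = \left(-122 - 5 \left(4 \cdot 5 \left(-3 + 10\right)\right)^{2}\right) \left(-329\right) = \left(-122 - 5 \left(4 \cdot 5 \cdot 7\right)^{2}\right) \left(-329\right) = \left(-122 - 5 \cdot 140^{2}\right) \left(-329\right) = \left(-122 - 98000\right) \left(-329\right) = \left(-98122\right) \left(-329\right) = 32282138$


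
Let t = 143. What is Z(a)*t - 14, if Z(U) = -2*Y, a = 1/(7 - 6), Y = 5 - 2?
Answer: -872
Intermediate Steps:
Y = 3
a = 1 (a = 1/1 = 1)
Z(U) = -6 (Z(U) = -2*3 = -6)
Z(a)*t - 14 = -6*143 - 14 = -858 - 14 = -872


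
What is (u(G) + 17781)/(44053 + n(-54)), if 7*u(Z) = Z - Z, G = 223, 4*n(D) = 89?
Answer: 23708/58767 ≈ 0.40342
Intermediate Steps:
n(D) = 89/4 (n(D) = (1/4)*89 = 89/4)
u(Z) = 0 (u(Z) = (Z - Z)/7 = (1/7)*0 = 0)
(u(G) + 17781)/(44053 + n(-54)) = (0 + 17781)/(44053 + 89/4) = 17781/(176301/4) = 17781*(4/176301) = 23708/58767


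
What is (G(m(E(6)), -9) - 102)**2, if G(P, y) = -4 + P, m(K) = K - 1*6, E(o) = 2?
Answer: 12100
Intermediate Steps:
m(K) = -6 + K (m(K) = K - 6 = -6 + K)
(G(m(E(6)), -9) - 102)**2 = ((-4 + (-6 + 2)) - 102)**2 = ((-4 - 4) - 102)**2 = (-8 - 102)**2 = (-110)**2 = 12100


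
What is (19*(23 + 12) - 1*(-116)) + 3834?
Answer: 4615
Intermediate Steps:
(19*(23 + 12) - 1*(-116)) + 3834 = (19*35 + 116) + 3834 = (665 + 116) + 3834 = 781 + 3834 = 4615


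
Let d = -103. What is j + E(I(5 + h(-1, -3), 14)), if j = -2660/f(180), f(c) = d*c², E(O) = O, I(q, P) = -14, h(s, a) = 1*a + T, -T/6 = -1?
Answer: -2335907/166860 ≈ -13.999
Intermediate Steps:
T = 6 (T = -6*(-1) = 6)
h(s, a) = 6 + a (h(s, a) = 1*a + 6 = a + 6 = 6 + a)
f(c) = -103*c²
j = 133/166860 (j = -2660/((-103*180²)) = -2660/((-103*32400)) = -2660/(-3337200) = -2660*(-1/3337200) = 133/166860 ≈ 0.00079708)
j + E(I(5 + h(-1, -3), 14)) = 133/166860 - 14 = -2335907/166860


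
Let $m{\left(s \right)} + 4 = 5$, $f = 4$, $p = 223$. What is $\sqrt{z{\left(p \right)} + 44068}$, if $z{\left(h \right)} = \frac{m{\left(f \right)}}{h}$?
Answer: $\frac{\sqrt{2191457795}}{223} \approx 209.92$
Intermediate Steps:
$m{\left(s \right)} = 1$ ($m{\left(s \right)} = -4 + 5 = 1$)
$z{\left(h \right)} = \frac{1}{h}$ ($z{\left(h \right)} = 1 \frac{1}{h} = \frac{1}{h}$)
$\sqrt{z{\left(p \right)} + 44068} = \sqrt{\frac{1}{223} + 44068} = \sqrt{\frac{9827165}{223}} = \frac{\sqrt{2191457795}}{223}$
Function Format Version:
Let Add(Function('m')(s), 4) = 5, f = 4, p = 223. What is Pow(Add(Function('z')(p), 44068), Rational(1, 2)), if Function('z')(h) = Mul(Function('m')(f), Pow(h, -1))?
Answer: Mul(Rational(1, 223), Pow(2191457795, Rational(1, 2))) ≈ 209.92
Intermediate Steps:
Function('m')(s) = 1 (Function('m')(s) = Add(-4, 5) = 1)
Function('z')(h) = Pow(h, -1) (Function('z')(h) = Mul(1, Pow(h, -1)) = Pow(h, -1))
Pow(Add(Function('z')(p), 44068), Rational(1, 2)) = Pow(Add(Pow(223, -1), 44068), Rational(1, 2)) = Pow(Add(Rational(1, 223), 44068), Rational(1, 2)) = Pow(Rational(9827165, 223), Rational(1, 2)) = Mul(Rational(1, 223), Pow(2191457795, Rational(1, 2)))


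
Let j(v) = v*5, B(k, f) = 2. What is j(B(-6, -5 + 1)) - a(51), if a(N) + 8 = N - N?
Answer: 18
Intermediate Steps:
a(N) = -8 (a(N) = -8 + (N - N) = -8 + 0 = -8)
j(v) = 5*v
j(B(-6, -5 + 1)) - a(51) = 5*2 - 1*(-8) = 10 + 8 = 18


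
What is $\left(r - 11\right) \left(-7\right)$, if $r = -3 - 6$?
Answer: $140$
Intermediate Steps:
$r = -9$ ($r = -3 - 6 = -9$)
$\left(r - 11\right) \left(-7\right) = \left(-9 - 11\right) \left(-7\right) = \left(-20\right) \left(-7\right) = 140$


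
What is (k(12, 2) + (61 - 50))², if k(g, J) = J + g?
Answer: 625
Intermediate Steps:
(k(12, 2) + (61 - 50))² = ((2 + 12) + (61 - 50))² = (14 + 11)² = 25² = 625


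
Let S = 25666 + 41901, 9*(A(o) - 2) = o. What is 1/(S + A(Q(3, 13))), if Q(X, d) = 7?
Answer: 9/608128 ≈ 1.4800e-5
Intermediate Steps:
A(o) = 2 + o/9
S = 67567
1/(S + A(Q(3, 13))) = 1/(67567 + (2 + (⅑)*7)) = 1/(67567 + (2 + 7/9)) = 1/(67567 + 25/9) = 1/(608128/9) = 9/608128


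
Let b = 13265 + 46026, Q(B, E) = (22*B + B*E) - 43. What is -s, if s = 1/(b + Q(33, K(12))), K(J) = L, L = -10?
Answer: -1/59644 ≈ -1.6766e-5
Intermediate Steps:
K(J) = -10
Q(B, E) = -43 + 22*B + B*E
b = 59291
s = 1/59644 (s = 1/(59291 + (-43 + 22*33 + 33*(-10))) = 1/(59291 + (-43 + 726 - 330)) = 1/(59291 + 353) = 1/59644 ≈ 1.6766e-5)
-s = -1*1/59644 = -1/59644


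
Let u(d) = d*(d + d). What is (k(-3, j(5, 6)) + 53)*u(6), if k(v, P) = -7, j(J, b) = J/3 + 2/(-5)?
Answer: 3312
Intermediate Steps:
u(d) = 2*d**2 (u(d) = d*(2*d) = 2*d**2)
j(J, b) = -2/5 + J/3 (j(J, b) = J*(1/3) + 2*(-1/5) = J/3 - 2/5 = -2/5 + J/3)
(k(-3, j(5, 6)) + 53)*u(6) = (-7 + 53)*(2*6**2) = 46*(2*36) = 46*72 = 3312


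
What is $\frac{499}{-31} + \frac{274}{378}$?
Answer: $- \frac{90064}{5859} \approx -15.372$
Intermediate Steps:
$\frac{499}{-31} + \frac{274}{378} = 499 \left(- \frac{1}{31}\right) + 274 \cdot \frac{1}{378} = - \frac{499}{31} + \frac{137}{189} = - \frac{90064}{5859}$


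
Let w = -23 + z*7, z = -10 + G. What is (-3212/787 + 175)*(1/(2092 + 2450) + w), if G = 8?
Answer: -22605313189/3574554 ≈ -6324.0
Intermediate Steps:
z = -2 (z = -10 + 8 = -2)
w = -37 (w = -23 - 2*7 = -23 - 14 = -37)
(-3212/787 + 175)*(1/(2092 + 2450) + w) = (-3212/787 + 175)*(1/(2092 + 2450) - 37) = (-3212*1/787 + 175)*(1/4542 - 37) = (-3212/787 + 175)*(1/4542 - 37) = (134513/787)*(-168053/4542) = -22605313189/3574554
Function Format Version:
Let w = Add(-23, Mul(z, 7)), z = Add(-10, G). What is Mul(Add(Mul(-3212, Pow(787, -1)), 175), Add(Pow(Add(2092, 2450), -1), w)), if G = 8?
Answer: Rational(-22605313189, 3574554) ≈ -6324.0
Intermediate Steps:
z = -2 (z = Add(-10, 8) = -2)
w = -37 (w = Add(-23, Mul(-2, 7)) = Add(-23, -14) = -37)
Mul(Add(Mul(-3212, Pow(787, -1)), 175), Add(Pow(Add(2092, 2450), -1), w)) = Mul(Add(Mul(-3212, Pow(787, -1)), 175), Add(Pow(Add(2092, 2450), -1), -37)) = Mul(Add(Mul(-3212, Rational(1, 787)), 175), Add(Pow(4542, -1), -37)) = Mul(Add(Rational(-3212, 787), 175), Add(Rational(1, 4542), -37)) = Mul(Rational(134513, 787), Rational(-168053, 4542)) = Rational(-22605313189, 3574554)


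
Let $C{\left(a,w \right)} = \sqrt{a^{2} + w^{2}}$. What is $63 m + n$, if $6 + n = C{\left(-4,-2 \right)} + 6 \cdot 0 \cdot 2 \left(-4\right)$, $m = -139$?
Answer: $-8763 + 2 \sqrt{5} \approx -8758.5$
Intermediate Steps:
$n = -6 + 2 \sqrt{5}$ ($n = -6 + \left(\sqrt{\left(-4\right)^{2} + \left(-2\right)^{2}} + 6 \cdot 0 \cdot 2 \left(-4\right)\right) = -6 + \left(\sqrt{16 + 4} + 0 \cdot 2 \left(-4\right)\right) = -6 + \left(\sqrt{20} + 0 \left(-4\right)\right) = -6 + \left(2 \sqrt{5} + 0\right) = -6 + 2 \sqrt{5} \approx -1.5279$)
$63 m + n = 63 \left(-139\right) - \left(6 - 2 \sqrt{5}\right) = -8757 - \left(6 - 2 \sqrt{5}\right) = -8763 + 2 \sqrt{5}$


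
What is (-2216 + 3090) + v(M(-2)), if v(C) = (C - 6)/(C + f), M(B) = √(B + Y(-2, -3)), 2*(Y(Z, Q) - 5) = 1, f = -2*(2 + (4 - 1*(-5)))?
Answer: 840171/961 - 16*√14/961 ≈ 874.21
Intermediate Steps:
f = -22 (f = -2*(2 + (4 + 5)) = -2*(2 + 9) = -2*11 = -22)
Y(Z, Q) = 11/2 (Y(Z, Q) = 5 + (½)*1 = 5 + ½ = 11/2)
M(B) = √(11/2 + B) (M(B) = √(B + 11/2) = √(11/2 + B))
v(C) = (-6 + C)/(-22 + C) (v(C) = (C - 6)/(C - 22) = (-6 + C)/(-22 + C))
(-2216 + 3090) + v(M(-2)) = (-2216 + 3090) + (-6 + √(22 + 4*(-2))/2)/(-22 + √(22 + 4*(-2))/2) = 874 + (-6 + √(22 - 8)/2)/(-22 + √(22 - 8)/2) = 874 + (-6 + √14/2)/(-22 + √14/2)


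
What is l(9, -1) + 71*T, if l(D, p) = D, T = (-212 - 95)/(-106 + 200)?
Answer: -20951/94 ≈ -222.88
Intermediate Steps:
T = -307/94 ≈ -3.2660
l(9, -1) + 71*T = 9 + 71*(-307/94) = 9 - 21797/94 = -20951/94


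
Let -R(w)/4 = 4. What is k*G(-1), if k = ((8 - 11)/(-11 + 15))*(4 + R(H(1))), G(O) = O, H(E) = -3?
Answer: -9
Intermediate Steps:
R(w) = -16 (R(w) = -4*4 = -16)
k = 9 (k = ((8 - 11)/(-11 + 15))*(4 - 16) = -3/4*(-12) = -3*¼*(-12) = -¾*(-12) = 9)
k*G(-1) = 9*(-1) = -9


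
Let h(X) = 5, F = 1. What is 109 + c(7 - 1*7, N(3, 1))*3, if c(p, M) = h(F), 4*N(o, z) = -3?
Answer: 124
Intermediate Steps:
N(o, z) = -3/4 (N(o, z) = (1/4)*(-3) = -3/4)
c(p, M) = 5
109 + c(7 - 1*7, N(3, 1))*3 = 109 + 5*3 = 109 + 15 = 124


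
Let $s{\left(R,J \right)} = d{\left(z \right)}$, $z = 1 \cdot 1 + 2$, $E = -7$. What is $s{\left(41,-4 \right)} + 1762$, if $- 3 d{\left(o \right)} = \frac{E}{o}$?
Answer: $\frac{15865}{9} \approx 1762.8$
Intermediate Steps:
$z = 3$ ($z = 1 + 2 = 3$)
$d{\left(o \right)} = \frac{7}{3 o}$ ($d{\left(o \right)} = - \frac{\left(-7\right) \frac{1}{o}}{3} = \frac{7}{3 o}$)
$s{\left(R,J \right)} = \frac{7}{9}$ ($s{\left(R,J \right)} = \frac{7}{3 \cdot 3} = \frac{7}{3} \cdot \frac{1}{3} = \frac{7}{9}$)
$s{\left(41,-4 \right)} + 1762 = \frac{7}{9} + 1762 = \frac{15865}{9}$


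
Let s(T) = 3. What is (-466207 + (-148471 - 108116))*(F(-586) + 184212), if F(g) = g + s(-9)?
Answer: -132725939426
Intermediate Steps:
F(g) = 3 + g (F(g) = g + 3 = 3 + g)
(-466207 + (-148471 - 108116))*(F(-586) + 184212) = (-466207 + (-148471 - 108116))*((3 - 586) + 184212) = (-466207 - 256587)*(-583 + 184212) = -722794*183629 = -132725939426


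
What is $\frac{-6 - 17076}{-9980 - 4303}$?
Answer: $\frac{1898}{1587} \approx 1.196$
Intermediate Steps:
$\frac{-6 - 17076}{-9980 - 4303} = - \frac{17082}{-14283} = \left(-17082\right) \left(- \frac{1}{14283}\right) = \frac{1898}{1587}$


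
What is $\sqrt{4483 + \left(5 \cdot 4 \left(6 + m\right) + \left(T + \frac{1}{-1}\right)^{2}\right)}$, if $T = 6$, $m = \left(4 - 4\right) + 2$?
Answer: $2 \sqrt{1167} \approx 68.323$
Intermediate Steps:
$m = 2$ ($m = 0 + 2 = 2$)
$\sqrt{4483 + \left(5 \cdot 4 \left(6 + m\right) + \left(T + \frac{1}{-1}\right)^{2}\right)} = \sqrt{4483 + \left(5 \cdot 4 \left(6 + 2\right) + \left(6 + \frac{1}{-1}\right)^{2}\right)} = \sqrt{4483 + \left(5 \cdot 4 \cdot 8 + \left(6 - 1\right)^{2}\right)} = \sqrt{4483 + \left(5 \cdot 32 + 5^{2}\right)} = \sqrt{4483 + \left(160 + 25\right)} = \sqrt{4483 + 185} = \sqrt{4668} = 2 \sqrt{1167}$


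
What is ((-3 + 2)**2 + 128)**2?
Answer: 16641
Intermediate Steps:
((-3 + 2)**2 + 128)**2 = ((-1)**2 + 128)**2 = (1 + 128)**2 = 129**2 = 16641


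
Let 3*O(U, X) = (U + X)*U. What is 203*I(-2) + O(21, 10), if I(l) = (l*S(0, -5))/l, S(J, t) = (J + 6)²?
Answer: 7525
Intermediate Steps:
O(U, X) = U*(U + X)/3 (O(U, X) = ((U + X)*U)/3 = (U*(U + X))/3 = U*(U + X)/3)
S(J, t) = (6 + J)²
I(l) = 36 (I(l) = (l*(6 + 0)²)/l = (l*6²)/l = (l*36)/l = (36*l)/l = 36)
203*I(-2) + O(21, 10) = 203*36 + (⅓)*21*(21 + 10) = 7308 + (⅓)*21*31 = 7308 + 217 = 7525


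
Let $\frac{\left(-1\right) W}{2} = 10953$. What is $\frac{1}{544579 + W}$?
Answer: $\frac{1}{522673} \approx 1.9132 \cdot 10^{-6}$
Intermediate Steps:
$W = -21906$ ($W = \left(-2\right) 10953 = -21906$)
$\frac{1}{544579 + W} = \frac{1}{544579 - 21906} = \frac{1}{522673}$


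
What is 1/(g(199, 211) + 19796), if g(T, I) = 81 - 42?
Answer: 1/19835 ≈ 5.0416e-5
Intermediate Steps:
g(T, I) = 39
1/(g(199, 211) + 19796) = 1/(39 + 19796) = 1/19835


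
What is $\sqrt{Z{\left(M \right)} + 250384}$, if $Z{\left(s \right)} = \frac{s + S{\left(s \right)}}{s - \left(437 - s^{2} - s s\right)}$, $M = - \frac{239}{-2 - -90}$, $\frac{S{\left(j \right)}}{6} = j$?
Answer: $\frac{2 \sqrt{169480911214729853}}{1645459} \approx 500.38$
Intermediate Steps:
$S{\left(j \right)} = 6 j$
$M = - \frac{239}{88}$ ($M = - \frac{239}{-2 + 90} = - \frac{239}{88} \approx -2.7159$)
$Z{\left(s \right)} = \frac{7 s}{-437 + s + 2 s^{2}}$ ($Z{\left(s \right)} = \frac{s + 6 s}{s - \left(437 - s^{2} - s s\right)} = \frac{7 s}{s + \left(\left(s^{2} + s^{2}\right) - 437\right)} = \frac{7 s}{s + \left(2 s^{2} - 437\right)} = \frac{7 s}{s + \left(-437 + 2 s^{2}\right)} = \frac{7 s}{-437 + s + 2 s^{2}}$)
$\sqrt{Z{\left(M \right)} + 250384} = \sqrt{7 \left(- \frac{239}{88}\right) \frac{1}{-437 - \frac{239}{88} + 2 \left(- \frac{239}{88}\right)^{2}} + 250384} = \sqrt{7 \left(- \frac{239}{88}\right) \frac{1}{-437 - \frac{239}{88} + 2 \cdot \frac{57121}{7744}} + 250384} = \sqrt{7 \left(- \frac{239}{88}\right) \frac{1}{-437 - \frac{239}{88} + \frac{57121}{3872}} + 250384} = \sqrt{7 \left(- \frac{239}{88}\right) \frac{1}{- \frac{1645459}{3872}} + 250384} = \sqrt{7 \left(- \frac{239}{88}\right) \left(- \frac{3872}{1645459}\right) + 250384} = \sqrt{\frac{73612}{1645459} + 250384} = \sqrt{\frac{411996679868}{1645459}} = \frac{2 \sqrt{169480911214729853}}{1645459}$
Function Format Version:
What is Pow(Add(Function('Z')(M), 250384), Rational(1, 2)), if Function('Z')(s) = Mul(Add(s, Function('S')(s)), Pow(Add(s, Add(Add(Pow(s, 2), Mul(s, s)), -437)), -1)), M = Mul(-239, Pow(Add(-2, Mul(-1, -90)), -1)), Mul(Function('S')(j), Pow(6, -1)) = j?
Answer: Mul(Rational(2, 1645459), Pow(169480911214729853, Rational(1, 2))) ≈ 500.38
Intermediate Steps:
Function('S')(j) = Mul(6, j)
M = Rational(-239, 88) (M = Mul(-239, Pow(Add(-2, 90), -1)) = Mul(-239, Pow(88, -1)) = Mul(-239, Rational(1, 88)) = Rational(-239, 88) ≈ -2.7159)
Function('Z')(s) = Mul(7, s, Pow(Add(-437, s, Mul(2, Pow(s, 2))), -1)) (Function('Z')(s) = Mul(Add(s, Mul(6, s)), Pow(Add(s, Add(Add(Pow(s, 2), Mul(s, s)), -437)), -1)) = Mul(Mul(7, s), Pow(Add(s, Add(Add(Pow(s, 2), Pow(s, 2)), -437)), -1)) = Mul(Mul(7, s), Pow(Add(s, Add(Mul(2, Pow(s, 2)), -437)), -1)) = Mul(Mul(7, s), Pow(Add(s, Add(-437, Mul(2, Pow(s, 2)))), -1)) = Mul(Mul(7, s), Pow(Add(-437, s, Mul(2, Pow(s, 2))), -1)) = Mul(7, s, Pow(Add(-437, s, Mul(2, Pow(s, 2))), -1)))
Pow(Add(Function('Z')(M), 250384), Rational(1, 2)) = Pow(Add(Mul(7, Rational(-239, 88), Pow(Add(-437, Rational(-239, 88), Mul(2, Pow(Rational(-239, 88), 2))), -1)), 250384), Rational(1, 2)) = Pow(Add(Mul(7, Rational(-239, 88), Pow(Add(-437, Rational(-239, 88), Mul(2, Rational(57121, 7744))), -1)), 250384), Rational(1, 2)) = Pow(Add(Mul(7, Rational(-239, 88), Pow(Add(-437, Rational(-239, 88), Rational(57121, 3872)), -1)), 250384), Rational(1, 2)) = Pow(Add(Mul(7, Rational(-239, 88), Pow(Rational(-1645459, 3872), -1)), 250384), Rational(1, 2)) = Pow(Add(Mul(7, Rational(-239, 88), Rational(-3872, 1645459)), 250384), Rational(1, 2)) = Pow(Add(Rational(73612, 1645459), 250384), Rational(1, 2)) = Pow(Rational(411996679868, 1645459), Rational(1, 2)) = Mul(Rational(2, 1645459), Pow(169480911214729853, Rational(1, 2)))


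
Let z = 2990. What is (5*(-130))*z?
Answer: -1943500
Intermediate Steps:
(5*(-130))*z = (5*(-130))*2990 = -650*2990 = -1943500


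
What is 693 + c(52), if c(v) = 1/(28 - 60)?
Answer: 22175/32 ≈ 692.97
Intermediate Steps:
c(v) = -1/32 (c(v) = 1/(-32) = -1/32)
693 + c(52) = 693 - 1/32 = 22175/32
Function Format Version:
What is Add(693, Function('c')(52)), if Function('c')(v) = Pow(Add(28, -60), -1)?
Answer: Rational(22175, 32) ≈ 692.97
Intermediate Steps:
Function('c')(v) = Rational(-1, 32) (Function('c')(v) = Pow(-32, -1) = Rational(-1, 32))
Add(693, Function('c')(52)) = Add(693, Rational(-1, 32)) = Rational(22175, 32)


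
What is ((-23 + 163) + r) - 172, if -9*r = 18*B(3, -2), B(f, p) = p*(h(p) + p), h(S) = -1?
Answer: -44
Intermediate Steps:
B(f, p) = p*(-1 + p)
r = -12 (r = -2*(-2*(-1 - 2)) = -2*(-2*(-3)) = -2*6 = -1/9*108 = -12)
((-23 + 163) + r) - 172 = ((-23 + 163) - 12) - 172 = (140 - 12) - 172 = 128 - 172 = -44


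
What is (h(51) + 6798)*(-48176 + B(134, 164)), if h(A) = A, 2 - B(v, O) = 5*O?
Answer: -335559906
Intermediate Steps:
B(v, O) = 2 - 5*O
(h(51) + 6798)*(-48176 + B(134, 164)) = (51 + 6798)*(-48176 + (2 - 5*164)) = 6849*(-48176 + (2 - 820)) = 6849*(-48176 - 818) = 6849*(-48994) = -335559906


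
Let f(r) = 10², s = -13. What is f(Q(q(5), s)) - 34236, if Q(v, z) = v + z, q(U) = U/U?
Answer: -34136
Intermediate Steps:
q(U) = 1
f(r) = 100
f(Q(q(5), s)) - 34236 = 100 - 34236 = -34136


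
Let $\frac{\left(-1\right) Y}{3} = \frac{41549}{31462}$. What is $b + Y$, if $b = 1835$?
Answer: $\frac{57608123}{31462} \approx 1831.0$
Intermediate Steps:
$Y = - \frac{124647}{31462}$ ($Y = - 3 \cdot \frac{41549}{31462} = - 3 \cdot 41549 \cdot \frac{1}{31462} = \left(-3\right) \frac{41549}{31462} = - \frac{124647}{31462} \approx -3.9618$)
$b + Y = 1835 - \frac{124647}{31462} = \frac{57608123}{31462}$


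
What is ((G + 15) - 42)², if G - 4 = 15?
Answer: 64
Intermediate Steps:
G = 19 (G = 4 + 15 = 19)
((G + 15) - 42)² = ((19 + 15) - 42)² = (34 - 42)² = (-8)² = 64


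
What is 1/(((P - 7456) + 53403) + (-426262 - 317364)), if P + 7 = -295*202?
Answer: -1/757276 ≈ -1.3205e-6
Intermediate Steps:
P = -59597 (P = -7 - 295*202 = -7 - 59590 = -59597)
1/(((P - 7456) + 53403) + (-426262 - 317364)) = 1/(((-59597 - 7456) + 53403) + (-426262 - 317364)) = 1/((-67053 + 53403) - 743626) = 1/(-13650 - 743626) = 1/(-757276) = -1/757276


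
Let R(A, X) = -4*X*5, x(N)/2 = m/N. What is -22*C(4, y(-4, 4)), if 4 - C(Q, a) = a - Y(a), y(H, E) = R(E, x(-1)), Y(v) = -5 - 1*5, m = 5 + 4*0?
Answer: 4532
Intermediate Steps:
m = 5 (m = 5 + 0 = 5)
x(N) = 10/N (x(N) = 2*(5/N) = 10/N)
Y(v) = -10 (Y(v) = -5 - 5 = -10)
R(A, X) = -20*X
y(H, E) = 200 (y(H, E) = -200/(-1) = -200*(-1) = -20*(-10) = 200)
C(Q, a) = -6 - a (C(Q, a) = 4 - (a - 1*(-10)) = 4 - (a + 10) = 4 - (10 + a) = 4 + (-10 - a) = -6 - a)
-22*C(4, y(-4, 4)) = -22*(-6 - 1*200) = -22*(-6 - 200) = -22*(-206) = 4532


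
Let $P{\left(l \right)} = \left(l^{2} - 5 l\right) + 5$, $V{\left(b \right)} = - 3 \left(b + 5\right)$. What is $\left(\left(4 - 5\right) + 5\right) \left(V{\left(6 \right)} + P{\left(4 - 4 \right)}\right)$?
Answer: $-112$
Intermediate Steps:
$V{\left(b \right)} = -15 - 3 b$ ($V{\left(b \right)} = - 3 \left(5 + b\right) = -15 - 3 b$)
$P{\left(l \right)} = 5 + l^{2} - 5 l$
$\left(\left(4 - 5\right) + 5\right) \left(V{\left(6 \right)} + P{\left(4 - 4 \right)}\right) = \left(\left(4 - 5\right) + 5\right) \left(\left(-15 - 18\right) + \left(5 + \left(4 - 4\right)^{2} - 5 \left(4 - 4\right)\right)\right) = \left(-1 + 5\right) \left(\left(-15 - 18\right) + \left(5 + 0^{2} - 0\right)\right) = 4 \left(-33 + \left(5 + 0 + 0\right)\right) = 4 \left(-33 + 5\right) = 4 \left(-28\right) = -112$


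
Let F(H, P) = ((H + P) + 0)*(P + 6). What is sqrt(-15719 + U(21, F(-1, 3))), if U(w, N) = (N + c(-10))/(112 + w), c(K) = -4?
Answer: I*sqrt(5674521)/19 ≈ 125.38*I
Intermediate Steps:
F(H, P) = (6 + P)*(H + P) (F(H, P) = (H + P)*(6 + P) = (6 + P)*(H + P))
U(w, N) = (-4 + N)/(112 + w) (U(w, N) = (N - 4)/(112 + w) = (-4 + N)/(112 + w))
sqrt(-15719 + U(21, F(-1, 3))) = sqrt(-15719 + (-4 + (3**2 + 6*(-1) + 6*3 - 1*3))/(112 + 21)) = sqrt(-15719 + (-4 + (9 - 6 + 18 - 3))/133) = sqrt(-15719 + (-4 + 18)/133) = sqrt(-15719 + (1/133)*14) = sqrt(-15719 + 2/19) = sqrt(-298659/19) = I*sqrt(5674521)/19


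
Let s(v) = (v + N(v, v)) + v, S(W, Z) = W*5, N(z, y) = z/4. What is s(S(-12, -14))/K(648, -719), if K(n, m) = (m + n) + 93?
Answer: -135/22 ≈ -6.1364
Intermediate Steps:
N(z, y) = z/4 (N(z, y) = z*(¼) = z/4)
S(W, Z) = 5*W
K(n, m) = 93 + m + n
s(v) = 9*v/4 (s(v) = (v + v/4) + v = 5*v/4 + v = 9*v/4)
s(S(-12, -14))/K(648, -719) = (9*(5*(-12))/4)/(93 - 719 + 648) = ((9/4)*(-60))/22 = -135*1/22 = -135/22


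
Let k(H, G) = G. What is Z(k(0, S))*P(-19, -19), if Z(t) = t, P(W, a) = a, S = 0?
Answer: 0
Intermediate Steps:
Z(k(0, S))*P(-19, -19) = 0*(-19) = 0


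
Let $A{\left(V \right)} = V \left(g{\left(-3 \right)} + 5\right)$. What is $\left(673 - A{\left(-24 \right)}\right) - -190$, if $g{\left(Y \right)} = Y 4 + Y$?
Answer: $623$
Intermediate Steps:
$g{\left(Y \right)} = 5 Y$ ($g{\left(Y \right)} = 4 Y + Y = 5 Y$)
$A{\left(V \right)} = - 10 V$ ($A{\left(V \right)} = V \left(5 \left(-3\right) + 5\right) = V \left(-15 + 5\right) = V \left(-10\right) = - 10 V$)
$\left(673 - A{\left(-24 \right)}\right) - -190 = \left(673 - \left(-10\right) \left(-24\right)\right) - -190 = \left(673 - 240\right) + 190 = 433 + 190 = 623$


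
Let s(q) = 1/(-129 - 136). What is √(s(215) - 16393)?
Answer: I*√1151198690/265 ≈ 128.04*I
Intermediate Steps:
s(q) = -1/265 (s(q) = 1/(-265) = -1/265)
√(s(215) - 16393) = √(-1/265 - 16393) = √(-4344146/265) = I*√1151198690/265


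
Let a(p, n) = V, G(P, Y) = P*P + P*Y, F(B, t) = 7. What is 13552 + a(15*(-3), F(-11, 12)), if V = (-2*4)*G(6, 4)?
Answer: 13072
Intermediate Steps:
G(P, Y) = P² + P*Y
V = -480 (V = (-2*4)*(6*(6 + 4)) = -48*10 = -8*60 = -480)
a(p, n) = -480
13552 + a(15*(-3), F(-11, 12)) = 13552 - 480 = 13072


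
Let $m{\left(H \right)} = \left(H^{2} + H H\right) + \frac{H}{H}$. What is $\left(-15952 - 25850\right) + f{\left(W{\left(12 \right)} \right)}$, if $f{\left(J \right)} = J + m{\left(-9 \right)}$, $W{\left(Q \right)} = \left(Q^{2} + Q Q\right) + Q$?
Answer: $-41339$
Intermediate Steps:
$W{\left(Q \right)} = Q + 2 Q^{2}$ ($W{\left(Q \right)} = \left(Q^{2} + Q^{2}\right) + Q = 2 Q^{2} + Q = Q + 2 Q^{2}$)
$m{\left(H \right)} = 1 + 2 H^{2}$ ($m{\left(H \right)} = \left(H^{2} + H^{2}\right) + 1 = 2 H^{2} + 1 = 1 + 2 H^{2}$)
$f{\left(J \right)} = 163 + J$ ($f{\left(J \right)} = J + \left(1 + 2 \left(-9\right)^{2}\right) = J + \left(1 + 2 \cdot 81\right) = J + \left(1 + 162\right) = J + 163 = 163 + J$)
$\left(-15952 - 25850\right) + f{\left(W{\left(12 \right)} \right)} = \left(-15952 - 25850\right) + \left(163 + 12 \left(1 + 2 \cdot 12\right)\right) = -41802 + \left(163 + 12 \left(1 + 24\right)\right) = -41802 + \left(163 + 12 \cdot 25\right) = -41802 + \left(163 + 300\right) = -41802 + 463 = -41339$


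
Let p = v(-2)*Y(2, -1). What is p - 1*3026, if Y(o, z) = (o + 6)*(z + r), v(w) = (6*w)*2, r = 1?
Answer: -3026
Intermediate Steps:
v(w) = 12*w
Y(o, z) = (1 + z)*(6 + o) (Y(o, z) = (o + 6)*(z + 1) = (6 + o)*(1 + z) = (1 + z)*(6 + o))
p = 0 (p = (12*(-2))*(6 + 2 + 6*(-1) + 2*(-1)) = -24*(6 + 2 - 6 - 2) = -24*0 = 0)
p - 1*3026 = 0 - 1*3026 = 0 - 3026 = -3026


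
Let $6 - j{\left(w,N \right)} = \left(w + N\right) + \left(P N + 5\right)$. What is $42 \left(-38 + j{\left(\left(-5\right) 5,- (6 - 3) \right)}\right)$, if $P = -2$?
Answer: $-630$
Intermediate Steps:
$j{\left(w,N \right)} = 1 + N - w$ ($j{\left(w,N \right)} = 6 - \left(\left(w + N\right) - \left(-5 + 2 N\right)\right) = 6 - \left(\left(N + w\right) - \left(-5 + 2 N\right)\right) = 6 - \left(5 + w - N\right) = 1 + N - w$)
$42 \left(-38 + j{\left(\left(-5\right) 5,- (6 - 3) \right)}\right) = 42 \left(-38 - \left(2 - 25\right)\right) = 42 \left(-38 - -23\right) = 42 \left(-38 + \left(1 - 3 + 25\right)\right) = 42 \left(-38 + 23\right) = 42 \left(-15\right) = -630$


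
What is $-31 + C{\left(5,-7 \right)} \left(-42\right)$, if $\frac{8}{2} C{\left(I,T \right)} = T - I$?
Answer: $95$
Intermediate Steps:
$C{\left(I,T \right)} = - \frac{I}{4} + \frac{T}{4}$ ($C{\left(I,T \right)} = \frac{T - I}{4} = - \frac{I}{4} + \frac{T}{4}$)
$-31 + C{\left(5,-7 \right)} \left(-42\right) = -31 + \left(\left(- \frac{1}{4}\right) 5 + \frac{1}{4} \left(-7\right)\right) \left(-42\right) = -31 + \left(- \frac{5}{4} - \frac{7}{4}\right) \left(-42\right) = -31 - -126 = -31 + 126 = 95$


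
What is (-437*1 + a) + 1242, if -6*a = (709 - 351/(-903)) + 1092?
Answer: 455806/903 ≈ 504.77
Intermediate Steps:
a = -271109/903 (a = -((709 - 351/(-903)) + 1092)/6 = -((709 - 351*(-1/903)) + 1092)/6 = -((709 + 117/301) + 1092)/6 = -(213526/301 + 1092)/6 = -⅙*542218/301 = -271109/903 ≈ -300.23)
(-437*1 + a) + 1242 = (-437*1 - 271109/903) + 1242 = (-437 - 271109/903) + 1242 = -665720/903 + 1242 = 455806/903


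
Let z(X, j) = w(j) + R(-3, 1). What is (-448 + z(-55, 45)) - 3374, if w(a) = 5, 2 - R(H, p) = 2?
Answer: -3817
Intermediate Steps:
R(H, p) = 0 (R(H, p) = 2 - 1*2 = 2 - 2 = 0)
z(X, j) = 5 (z(X, j) = 5 + 0 = 5)
(-448 + z(-55, 45)) - 3374 = (-448 + 5) - 3374 = -443 - 3374 = -3817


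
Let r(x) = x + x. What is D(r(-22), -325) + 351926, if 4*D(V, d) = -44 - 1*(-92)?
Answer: 351938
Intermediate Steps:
r(x) = 2*x
D(V, d) = 12 (D(V, d) = (-44 - 1*(-92))/4 = (-44 + 92)/4 = (1/4)*48 = 12)
D(r(-22), -325) + 351926 = 12 + 351926 = 351938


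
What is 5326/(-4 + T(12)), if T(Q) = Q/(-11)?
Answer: -29293/28 ≈ -1046.2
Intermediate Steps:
T(Q) = -Q/11 (T(Q) = Q*(-1/11) = -Q/11)
5326/(-4 + T(12)) = 5326/(-4 - 1/11*12) = 5326/(-4 - 12/11) = 5326/(-56/11) = 5326*(-11/56) = -29293/28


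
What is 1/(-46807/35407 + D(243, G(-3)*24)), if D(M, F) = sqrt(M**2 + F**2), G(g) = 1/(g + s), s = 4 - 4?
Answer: 1657295449/74105155484088 + 1253655649*sqrt(59113)/74105155484088 ≈ 0.0041355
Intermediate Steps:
s = 0
G(g) = 1/g (G(g) = 1/(g + 0) = 1/g)
D(M, F) = sqrt(F**2 + M**2)
1/(-46807/35407 + D(243, G(-3)*24)) = 1/(-46807/35407 + sqrt((24/(-3))**2 + 243**2)) = 1/(-46807*1/35407 + sqrt((-1/3*24)**2 + 59049)) = 1/(-46807/35407 + sqrt((-8)**2 + 59049)) = 1/(-46807/35407 + sqrt(64 + 59049)) = 1/(-46807/35407 + sqrt(59113))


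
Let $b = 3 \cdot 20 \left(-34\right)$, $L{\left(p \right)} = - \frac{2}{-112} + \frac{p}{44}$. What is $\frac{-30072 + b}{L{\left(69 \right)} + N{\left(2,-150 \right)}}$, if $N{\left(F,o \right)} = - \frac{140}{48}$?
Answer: $\frac{59342976}{2459} \approx 24133.0$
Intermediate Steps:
$L{\left(p \right)} = \frac{1}{56} + \frac{p}{44}$ ($L{\left(p \right)} = \left(-2\right) \left(- \frac{1}{112}\right) + p \frac{1}{44} = \frac{1}{56} + \frac{p}{44}$)
$N{\left(F,o \right)} = - \frac{35}{12}$ ($N{\left(F,o \right)} = \left(-140\right) \frac{1}{48} = - \frac{35}{12}$)
$b = -2040$ ($b = 60 \left(-34\right) = -2040$)
$\frac{-30072 + b}{L{\left(69 \right)} + N{\left(2,-150 \right)}} = \frac{-30072 - 2040}{\left(\frac{1}{56} + \frac{1}{44} \cdot 69\right) - \frac{35}{12}} = - \frac{32112}{\left(\frac{1}{56} + \frac{69}{44}\right) - \frac{35}{12}} = - \frac{32112}{\frac{977}{616} - \frac{35}{12}} = - \frac{32112}{- \frac{2459}{1848}} = \left(-32112\right) \left(- \frac{1848}{2459}\right) = \frac{59342976}{2459}$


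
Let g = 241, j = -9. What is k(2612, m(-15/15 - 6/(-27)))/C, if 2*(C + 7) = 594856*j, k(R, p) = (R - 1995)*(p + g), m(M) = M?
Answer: -1333954/24091731 ≈ -0.055370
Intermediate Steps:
k(R, p) = (-1995 + R)*(241 + p) (k(R, p) = (R - 1995)*(p + 241) = (-1995 + R)*(241 + p))
C = -2676859 (C = -7 + (594856*(-9))/2 = -7 + (½)*(-5353704) = -7 - 2676852 = -2676859)
k(2612, m(-15/15 - 6/(-27)))/C = (-480795 - 1995*(-15/15 - 6/(-27)) + 241*2612 + 2612*(-15/15 - 6/(-27)))/(-2676859) = (-480795 - 1995*(-15*1/15 - 6*(-1/27)) + 629492 + 2612*(-15*1/15 - 6*(-1/27)))*(-1/2676859) = (-480795 - 1995*(-1 + 2/9) + 629492 + 2612*(-1 + 2/9))*(-1/2676859) = (-480795 - 1995*(-7/9) + 629492 + 2612*(-7/9))*(-1/2676859) = (-480795 + 4655/3 + 629492 - 18284/9)*(-1/2676859) = (1333954/9)*(-1/2676859) = -1333954/24091731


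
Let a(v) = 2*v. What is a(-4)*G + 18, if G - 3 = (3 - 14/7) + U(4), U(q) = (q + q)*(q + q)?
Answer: -526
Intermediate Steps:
U(q) = 4*q² (U(q) = (2*q)*(2*q) = 4*q²)
G = 68 (G = 3 + ((3 - 14/7) + 4*4²) = 3 + ((3 - 14*⅐) + 4*16) = 3 + ((3 - 2) + 64) = 3 + (1 + 64) = 3 + 65 = 68)
a(-4)*G + 18 = (2*(-4))*68 + 18 = -8*68 + 18 = -544 + 18 = -526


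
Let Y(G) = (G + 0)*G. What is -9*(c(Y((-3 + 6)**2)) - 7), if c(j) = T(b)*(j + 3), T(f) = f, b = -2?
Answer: 1575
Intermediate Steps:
Y(G) = G**2 (Y(G) = G*G = G**2)
c(j) = -6 - 2*j (c(j) = -2*(j + 3) = -2*(3 + j) = -6 - 2*j)
-9*(c(Y((-3 + 6)**2)) - 7) = -9*((-6 - 2*(-3 + 6)**4) - 7) = -9*((-6 - 2*(3**2)**2) - 7) = -9*((-6 - 2*9**2) - 7) = -9*((-6 - 2*81) - 7) = -9*((-6 - 162) - 7) = -9*(-168 - 7) = -9*(-175) = 1575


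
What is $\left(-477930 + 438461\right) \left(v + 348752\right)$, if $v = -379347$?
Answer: $1207554055$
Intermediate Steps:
$\left(-477930 + 438461\right) \left(v + 348752\right) = \left(-477930 + 438461\right) \left(-379347 + 348752\right) = \left(-39469\right) \left(-30595\right) = 1207554055$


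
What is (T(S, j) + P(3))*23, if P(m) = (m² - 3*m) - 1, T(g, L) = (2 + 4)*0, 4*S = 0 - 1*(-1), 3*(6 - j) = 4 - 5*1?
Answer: -23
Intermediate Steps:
j = 19/3 (j = 6 - (4 - 5*1)/3 = 6 - (4 - 5)/3 = 6 - ⅓*(-1) = 6 + ⅓ = 19/3 ≈ 6.3333)
S = ¼ (S = (0 - 1*(-1))/4 = (0 + 1)/4 = (¼)*1 = ¼ ≈ 0.25000)
T(g, L) = 0 (T(g, L) = 6*0 = 0)
P(m) = -1 + m² - 3*m
(T(S, j) + P(3))*23 = (0 + (-1 + 3² - 3*3))*23 = (0 + (-1 + 9 - 9))*23 = (0 - 1)*23 = -1*23 = -23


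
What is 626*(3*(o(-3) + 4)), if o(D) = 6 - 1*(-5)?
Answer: 28170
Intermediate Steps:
o(D) = 11 (o(D) = 6 + 5 = 11)
626*(3*(o(-3) + 4)) = 626*(3*(11 + 4)) = 626*(3*15) = 626*45 = 28170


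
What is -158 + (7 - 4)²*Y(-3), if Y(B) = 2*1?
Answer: -140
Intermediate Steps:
Y(B) = 2
-158 + (7 - 4)²*Y(-3) = -158 + (7 - 4)²*2 = -158 + 3²*2 = -158 + 9*2 = -158 + 18 = -140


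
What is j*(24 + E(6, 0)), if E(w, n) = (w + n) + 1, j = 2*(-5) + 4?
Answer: -186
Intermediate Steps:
j = -6 (j = -10 + 4 = -6)
E(w, n) = 1 + n + w (E(w, n) = (n + w) + 1 = 1 + n + w)
j*(24 + E(6, 0)) = -6*(24 + (1 + 0 + 6)) = -6*(24 + 7) = -6*31 = -186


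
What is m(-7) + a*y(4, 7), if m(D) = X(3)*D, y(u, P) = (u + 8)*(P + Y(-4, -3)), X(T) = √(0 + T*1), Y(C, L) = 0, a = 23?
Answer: 1932 - 7*√3 ≈ 1919.9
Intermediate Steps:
X(T) = √T (X(T) = √(0 + T) = √T)
y(u, P) = P*(8 + u) (y(u, P) = (u + 8)*(P + 0) = (8 + u)*P = P*(8 + u))
m(D) = D*√3 (m(D) = √3*D = D*√3)
m(-7) + a*y(4, 7) = -7*√3 + 23*(7*(8 + 4)) = -7*√3 + 23*(7*12) = -7*√3 + 23*84 = -7*√3 + 1932 = 1932 - 7*√3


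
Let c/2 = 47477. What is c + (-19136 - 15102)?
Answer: 60716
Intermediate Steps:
c = 94954 (c = 2*47477 = 94954)
c + (-19136 - 15102) = 94954 + (-19136 - 15102) = 94954 - 34238 = 60716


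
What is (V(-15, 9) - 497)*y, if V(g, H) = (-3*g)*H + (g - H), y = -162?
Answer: 18792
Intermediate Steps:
V(g, H) = g - H - 3*H*g (V(g, H) = -3*H*g + (g - H) = g - H - 3*H*g)
(V(-15, 9) - 497)*y = ((-15 - 1*9 - 3*9*(-15)) - 497)*(-162) = ((-15 - 9 + 405) - 497)*(-162) = (381 - 497)*(-162) = -116*(-162) = 18792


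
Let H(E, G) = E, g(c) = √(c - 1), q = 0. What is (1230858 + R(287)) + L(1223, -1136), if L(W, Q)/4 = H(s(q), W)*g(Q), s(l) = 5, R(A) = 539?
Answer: 1231397 + 20*I*√1137 ≈ 1.2314e+6 + 674.39*I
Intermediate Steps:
g(c) = √(-1 + c)
L(W, Q) = 20*√(-1 + Q) (L(W, Q) = 4*(5*√(-1 + Q)) = 20*√(-1 + Q))
(1230858 + R(287)) + L(1223, -1136) = (1230858 + 539) + 20*√(-1 - 1136) = 1231397 + 20*√(-1137) = 1231397 + 20*(I*√1137) = 1231397 + 20*I*√1137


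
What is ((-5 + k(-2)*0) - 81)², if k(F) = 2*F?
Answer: 7396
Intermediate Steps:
((-5 + k(-2)*0) - 81)² = ((-5 + (2*(-2))*0) - 81)² = ((-5 - 4*0) - 81)² = ((-5 + 0) - 81)² = (-5 - 81)² = (-86)² = 7396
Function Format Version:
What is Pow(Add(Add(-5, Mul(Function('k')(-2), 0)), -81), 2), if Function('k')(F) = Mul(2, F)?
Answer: 7396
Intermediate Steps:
Pow(Add(Add(-5, Mul(Function('k')(-2), 0)), -81), 2) = Pow(Add(Add(-5, Mul(Mul(2, -2), 0)), -81), 2) = Pow(Add(Add(-5, Mul(-4, 0)), -81), 2) = Pow(Add(Add(-5, 0), -81), 2) = Pow(Add(-5, -81), 2) = Pow(-86, 2) = 7396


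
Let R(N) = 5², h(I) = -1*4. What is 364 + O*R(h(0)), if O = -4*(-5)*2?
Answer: 1364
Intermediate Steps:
h(I) = -4
R(N) = 25
O = 40 (O = 20*2 = 40)
364 + O*R(h(0)) = 364 + 40*25 = 364 + 1000 = 1364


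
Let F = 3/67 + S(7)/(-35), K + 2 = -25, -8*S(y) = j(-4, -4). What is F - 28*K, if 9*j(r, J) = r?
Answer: 31912583/42210 ≈ 756.04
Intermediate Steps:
j(r, J) = r/9
S(y) = 1/18 (S(y) = -(-4)/72 = -⅛*(-4/9) = 1/18)
K = -27 (K = -2 - 25 = -27)
F = 1823/42210 (F = 3/67 + (1/18)/(-35) = 3*(1/67) + (1/18)*(-1/35) = 3/67 - 1/630 = 1823/42210 ≈ 0.043189)
F - 28*K = 1823/42210 - 28*(-27) = 1823/42210 + 756 = 31912583/42210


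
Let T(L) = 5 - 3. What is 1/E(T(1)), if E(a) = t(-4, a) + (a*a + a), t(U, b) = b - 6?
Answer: ½ ≈ 0.50000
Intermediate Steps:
t(U, b) = -6 + b
T(L) = 2
E(a) = -6 + a² + 2*a (E(a) = (-6 + a) + (a*a + a) = (-6 + a) + (a² + a) = (-6 + a) + (a + a²) = -6 + a² + 2*a)
1/E(T(1)) = 1/(-6 + 2² + 2*2) = 1/(-6 + 4 + 4) = 1/2 = ½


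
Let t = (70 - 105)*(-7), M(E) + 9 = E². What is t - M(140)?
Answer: -19346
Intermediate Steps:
M(E) = -9 + E²
t = 245 (t = -35*(-7) = 245)
t - M(140) = 245 - (-9 + 140²) = 245 - (-9 + 19600) = 245 - 1*19591 = 245 - 19591 = -19346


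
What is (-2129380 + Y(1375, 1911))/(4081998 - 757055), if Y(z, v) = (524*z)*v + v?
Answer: 1374748031/3324943 ≈ 413.47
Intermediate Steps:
Y(z, v) = v + 524*v*z (Y(z, v) = 524*v*z + v = v + 524*v*z)
(-2129380 + Y(1375, 1911))/(4081998 - 757055) = (-2129380 + 1911*(1 + 524*1375))/(4081998 - 757055) = (-2129380 + 1911*(1 + 720500))/3324943 = (-2129380 + 1911*720501)*(1/3324943) = (-2129380 + 1376877411)*(1/3324943) = 1374748031*(1/3324943) = 1374748031/3324943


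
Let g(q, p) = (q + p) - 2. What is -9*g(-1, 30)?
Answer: -243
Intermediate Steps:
g(q, p) = -2 + p + q (g(q, p) = (p + q) - 2 = -2 + p + q)
-9*g(-1, 30) = -9*(-2 + 30 - 1) = -9*27 = -243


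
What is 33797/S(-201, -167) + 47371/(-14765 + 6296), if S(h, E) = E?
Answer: -294137750/1414323 ≈ -207.97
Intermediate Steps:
33797/S(-201, -167) + 47371/(-14765 + 6296) = 33797/(-167) + 47371/(-14765 + 6296) = 33797*(-1/167) + 47371/(-8469) = -33797/167 + 47371*(-1/8469) = -33797/167 - 47371/8469 = -294137750/1414323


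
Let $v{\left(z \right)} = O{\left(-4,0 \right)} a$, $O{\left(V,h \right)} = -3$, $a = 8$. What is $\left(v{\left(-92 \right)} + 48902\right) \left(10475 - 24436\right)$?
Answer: $-682385758$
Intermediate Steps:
$v{\left(z \right)} = -24$ ($v{\left(z \right)} = \left(-3\right) 8 = -24$)
$\left(v{\left(-92 \right)} + 48902\right) \left(10475 - 24436\right) = \left(-24 + 48902\right) \left(10475 - 24436\right) = 48878 \left(-13961\right) = -682385758$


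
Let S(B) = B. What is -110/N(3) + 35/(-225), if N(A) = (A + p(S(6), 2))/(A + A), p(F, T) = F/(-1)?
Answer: 9893/45 ≈ 219.84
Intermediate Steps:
p(F, T) = -F (p(F, T) = F*(-1) = -F)
N(A) = (-6 + A)/(2*A) (N(A) = (A - 1*6)/(A + A) = (A - 6)/((2*A)) = (-6 + A)*(1/(2*A)) = (-6 + A)/(2*A))
-110/N(3) + 35/(-225) = -110*6/(-6 + 3) + 35/(-225) = -110/((½)*(⅓)*(-3)) + 35*(-1/225) = -110/(-½) - 7/45 = -110*(-2) - 7/45 = 220 - 7/45 = 9893/45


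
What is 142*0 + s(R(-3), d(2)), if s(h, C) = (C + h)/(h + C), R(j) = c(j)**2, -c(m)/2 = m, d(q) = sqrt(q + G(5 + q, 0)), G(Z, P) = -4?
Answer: 1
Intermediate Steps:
d(q) = sqrt(-4 + q) (d(q) = sqrt(q - 4) = sqrt(-4 + q))
c(m) = -2*m
R(j) = 4*j**2 (R(j) = (-2*j)**2 = 4*j**2)
s(h, C) = 1 (s(h, C) = (C + h)/(C + h) = 1)
142*0 + s(R(-3), d(2)) = 142*0 + 1 = 0 + 1 = 1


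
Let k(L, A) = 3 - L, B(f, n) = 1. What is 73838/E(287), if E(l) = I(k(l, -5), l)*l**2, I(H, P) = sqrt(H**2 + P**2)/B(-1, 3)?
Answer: 73838*sqrt(6521)/2685641245 ≈ 0.0022202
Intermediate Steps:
I(H, P) = sqrt(H**2 + P**2) (I(H, P) = sqrt(H**2 + P**2)/1 = sqrt(H**2 + P**2)*1 = sqrt(H**2 + P**2))
E(l) = l**2*sqrt(l**2 + (3 - l)**2) (E(l) = sqrt((3 - l)**2 + l**2)*l**2 = sqrt(l**2 + (3 - l)**2)*l**2 = l**2*sqrt(l**2 + (3 - l)**2))
73838/E(287) = 73838/((287**2*sqrt(287**2 + (-3 + 287)**2))) = 73838/((82369*sqrt(82369 + 284**2))) = 73838/((82369*sqrt(82369 + 80656))) = 73838/((82369*sqrt(163025))) = 73838/((82369*(5*sqrt(6521)))) = 73838/((411845*sqrt(6521))) = 73838*(sqrt(6521)/2685641245) = 73838*sqrt(6521)/2685641245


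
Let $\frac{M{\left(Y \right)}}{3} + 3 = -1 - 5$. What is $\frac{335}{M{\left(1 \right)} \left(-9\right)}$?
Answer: $\frac{335}{243} \approx 1.3786$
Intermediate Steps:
$M{\left(Y \right)} = -27$ ($M{\left(Y \right)} = -9 + 3 \left(-1 - 5\right) = -9 + 3 \left(-6\right) = -9 - 18 = -27$)
$\frac{335}{M{\left(1 \right)} \left(-9\right)} = \frac{335}{\left(-27\right) \left(-9\right)} = \frac{335}{243}$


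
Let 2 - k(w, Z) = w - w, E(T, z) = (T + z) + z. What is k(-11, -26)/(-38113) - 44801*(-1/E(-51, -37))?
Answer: -1707500763/4764125 ≈ -358.41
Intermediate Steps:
E(T, z) = T + 2*z
k(w, Z) = 2 (k(w, Z) = 2 - (w - w) = 2 - 1*0 = 2 + 0 = 2)
k(-11, -26)/(-38113) - 44801*(-1/E(-51, -37)) = 2/(-38113) - 44801*(-1/(-51 + 2*(-37))) = 2*(-1/38113) - 44801*(-1/(-51 - 74)) = -2/38113 - 44801/((-1*(-125))) = -2/38113 - 44801/125 = -1707500763/4764125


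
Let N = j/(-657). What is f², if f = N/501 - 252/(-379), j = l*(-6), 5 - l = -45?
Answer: 766574841919744/1729187555417001 ≈ 0.44332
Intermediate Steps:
l = 50 (l = 5 - 1*(-45) = 5 + 45 = 50)
j = -300 (j = 50*(-6) = -300)
N = 100/219 (N = -300/(-657) = -300*(-1/657) = 100/219 ≈ 0.45662)
f = 27687088/41583501 (f = (100/219)/501 - 252/(-379) = (100/219)*(1/501) - 252*(-1/379) = 100/109719 + 252/379 = 27687088/41583501 ≈ 0.66582)
f² = (27687088/41583501)² = 766574841919744/1729187555417001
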